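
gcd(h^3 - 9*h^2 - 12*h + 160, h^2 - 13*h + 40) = h^2 - 13*h + 40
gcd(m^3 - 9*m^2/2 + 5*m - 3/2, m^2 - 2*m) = 1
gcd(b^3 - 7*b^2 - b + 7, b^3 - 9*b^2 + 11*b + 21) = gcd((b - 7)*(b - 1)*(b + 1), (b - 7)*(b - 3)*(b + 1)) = b^2 - 6*b - 7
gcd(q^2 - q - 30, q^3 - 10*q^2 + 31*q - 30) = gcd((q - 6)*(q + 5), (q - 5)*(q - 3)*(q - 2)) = 1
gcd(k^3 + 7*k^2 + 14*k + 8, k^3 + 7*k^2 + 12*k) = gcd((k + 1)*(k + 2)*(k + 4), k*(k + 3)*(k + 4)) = k + 4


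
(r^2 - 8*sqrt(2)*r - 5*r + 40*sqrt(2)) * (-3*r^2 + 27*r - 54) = -3*r^4 + 24*sqrt(2)*r^3 + 42*r^3 - 336*sqrt(2)*r^2 - 189*r^2 + 270*r + 1512*sqrt(2)*r - 2160*sqrt(2)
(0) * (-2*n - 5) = 0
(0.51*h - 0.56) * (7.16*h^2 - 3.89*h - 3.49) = 3.6516*h^3 - 5.9935*h^2 + 0.3985*h + 1.9544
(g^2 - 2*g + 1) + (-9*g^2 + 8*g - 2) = -8*g^2 + 6*g - 1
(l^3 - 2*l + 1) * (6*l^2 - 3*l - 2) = 6*l^5 - 3*l^4 - 14*l^3 + 12*l^2 + l - 2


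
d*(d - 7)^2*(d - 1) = d^4 - 15*d^3 + 63*d^2 - 49*d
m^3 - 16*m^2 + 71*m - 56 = (m - 8)*(m - 7)*(m - 1)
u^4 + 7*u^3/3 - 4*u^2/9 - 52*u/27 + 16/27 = (u - 2/3)*(u - 1/3)*(u + 4/3)*(u + 2)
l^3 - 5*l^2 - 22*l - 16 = (l - 8)*(l + 1)*(l + 2)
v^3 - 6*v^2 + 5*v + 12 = (v - 4)*(v - 3)*(v + 1)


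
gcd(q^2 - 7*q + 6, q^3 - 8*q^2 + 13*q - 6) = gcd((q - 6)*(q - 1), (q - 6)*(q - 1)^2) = q^2 - 7*q + 6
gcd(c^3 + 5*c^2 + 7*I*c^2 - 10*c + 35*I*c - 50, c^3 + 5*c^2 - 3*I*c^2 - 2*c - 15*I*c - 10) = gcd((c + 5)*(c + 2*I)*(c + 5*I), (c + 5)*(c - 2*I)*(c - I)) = c + 5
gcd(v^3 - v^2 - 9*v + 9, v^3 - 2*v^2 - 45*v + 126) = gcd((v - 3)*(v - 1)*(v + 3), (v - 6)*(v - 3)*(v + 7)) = v - 3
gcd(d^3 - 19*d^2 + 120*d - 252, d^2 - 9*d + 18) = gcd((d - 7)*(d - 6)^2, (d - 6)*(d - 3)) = d - 6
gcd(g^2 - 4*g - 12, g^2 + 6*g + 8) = g + 2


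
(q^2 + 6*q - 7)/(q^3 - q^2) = (q + 7)/q^2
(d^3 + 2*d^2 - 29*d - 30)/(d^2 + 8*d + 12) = (d^2 - 4*d - 5)/(d + 2)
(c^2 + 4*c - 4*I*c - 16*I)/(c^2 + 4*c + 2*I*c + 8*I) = (c - 4*I)/(c + 2*I)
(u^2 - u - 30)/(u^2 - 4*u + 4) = (u^2 - u - 30)/(u^2 - 4*u + 4)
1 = 1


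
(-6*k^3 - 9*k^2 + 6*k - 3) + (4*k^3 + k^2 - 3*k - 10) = -2*k^3 - 8*k^2 + 3*k - 13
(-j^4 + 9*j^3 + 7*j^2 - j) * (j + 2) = -j^5 + 7*j^4 + 25*j^3 + 13*j^2 - 2*j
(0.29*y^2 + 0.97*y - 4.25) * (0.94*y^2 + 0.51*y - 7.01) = 0.2726*y^4 + 1.0597*y^3 - 5.5332*y^2 - 8.9672*y + 29.7925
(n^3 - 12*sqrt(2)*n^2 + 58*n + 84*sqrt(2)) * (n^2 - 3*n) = n^5 - 12*sqrt(2)*n^4 - 3*n^4 + 36*sqrt(2)*n^3 + 58*n^3 - 174*n^2 + 84*sqrt(2)*n^2 - 252*sqrt(2)*n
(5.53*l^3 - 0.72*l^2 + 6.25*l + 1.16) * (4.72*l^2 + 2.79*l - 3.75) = 26.1016*l^5 + 12.0303*l^4 + 6.7537*l^3 + 25.6127*l^2 - 20.2011*l - 4.35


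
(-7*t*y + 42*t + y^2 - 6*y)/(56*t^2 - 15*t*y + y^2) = (y - 6)/(-8*t + y)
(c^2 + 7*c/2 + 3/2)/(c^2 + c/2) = (c + 3)/c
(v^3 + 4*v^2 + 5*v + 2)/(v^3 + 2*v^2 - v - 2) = (v + 1)/(v - 1)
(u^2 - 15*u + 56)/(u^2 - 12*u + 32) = (u - 7)/(u - 4)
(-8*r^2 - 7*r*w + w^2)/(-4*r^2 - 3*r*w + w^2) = (8*r - w)/(4*r - w)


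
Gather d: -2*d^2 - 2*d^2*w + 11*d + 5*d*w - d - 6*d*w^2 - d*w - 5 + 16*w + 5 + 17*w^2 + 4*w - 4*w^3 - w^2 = d^2*(-2*w - 2) + d*(-6*w^2 + 4*w + 10) - 4*w^3 + 16*w^2 + 20*w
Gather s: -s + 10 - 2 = 8 - s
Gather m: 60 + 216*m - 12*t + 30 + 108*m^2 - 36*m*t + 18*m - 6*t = 108*m^2 + m*(234 - 36*t) - 18*t + 90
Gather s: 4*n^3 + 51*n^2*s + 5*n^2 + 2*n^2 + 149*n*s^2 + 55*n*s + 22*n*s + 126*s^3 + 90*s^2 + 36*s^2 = 4*n^3 + 7*n^2 + 126*s^3 + s^2*(149*n + 126) + s*(51*n^2 + 77*n)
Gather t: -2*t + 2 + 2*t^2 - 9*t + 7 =2*t^2 - 11*t + 9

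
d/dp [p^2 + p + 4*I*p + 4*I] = 2*p + 1 + 4*I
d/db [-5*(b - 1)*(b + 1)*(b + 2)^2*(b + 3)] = -25*b^4 - 140*b^3 - 225*b^2 - 50*b + 80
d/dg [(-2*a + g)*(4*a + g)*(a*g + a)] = a*(-8*a^2 + 4*a*g + 2*a + 3*g^2 + 2*g)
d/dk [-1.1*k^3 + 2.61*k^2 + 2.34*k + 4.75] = -3.3*k^2 + 5.22*k + 2.34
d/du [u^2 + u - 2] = 2*u + 1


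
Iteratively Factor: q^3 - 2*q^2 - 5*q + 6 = (q - 1)*(q^2 - q - 6) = (q - 1)*(q + 2)*(q - 3)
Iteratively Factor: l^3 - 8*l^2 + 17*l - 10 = (l - 2)*(l^2 - 6*l + 5) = (l - 2)*(l - 1)*(l - 5)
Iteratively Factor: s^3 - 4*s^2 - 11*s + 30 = (s - 5)*(s^2 + s - 6) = (s - 5)*(s + 3)*(s - 2)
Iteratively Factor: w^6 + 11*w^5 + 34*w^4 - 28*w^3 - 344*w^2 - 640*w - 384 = (w + 2)*(w^5 + 9*w^4 + 16*w^3 - 60*w^2 - 224*w - 192) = (w + 2)^2*(w^4 + 7*w^3 + 2*w^2 - 64*w - 96) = (w + 2)^2*(w + 4)*(w^3 + 3*w^2 - 10*w - 24) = (w - 3)*(w + 2)^2*(w + 4)*(w^2 + 6*w + 8) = (w - 3)*(w + 2)^3*(w + 4)*(w + 4)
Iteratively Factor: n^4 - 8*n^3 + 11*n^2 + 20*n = (n - 5)*(n^3 - 3*n^2 - 4*n) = (n - 5)*(n - 4)*(n^2 + n) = n*(n - 5)*(n - 4)*(n + 1)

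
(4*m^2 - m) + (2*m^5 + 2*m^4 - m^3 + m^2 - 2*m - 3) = 2*m^5 + 2*m^4 - m^3 + 5*m^2 - 3*m - 3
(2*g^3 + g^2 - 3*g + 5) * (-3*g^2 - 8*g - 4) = -6*g^5 - 19*g^4 - 7*g^3 + 5*g^2 - 28*g - 20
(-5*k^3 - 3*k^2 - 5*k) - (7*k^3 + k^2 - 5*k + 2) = -12*k^3 - 4*k^2 - 2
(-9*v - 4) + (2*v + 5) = 1 - 7*v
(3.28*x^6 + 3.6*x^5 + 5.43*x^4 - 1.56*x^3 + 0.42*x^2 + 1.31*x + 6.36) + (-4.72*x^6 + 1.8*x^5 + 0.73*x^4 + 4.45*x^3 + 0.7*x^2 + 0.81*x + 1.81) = -1.44*x^6 + 5.4*x^5 + 6.16*x^4 + 2.89*x^3 + 1.12*x^2 + 2.12*x + 8.17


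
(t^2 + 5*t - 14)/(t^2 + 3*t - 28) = (t - 2)/(t - 4)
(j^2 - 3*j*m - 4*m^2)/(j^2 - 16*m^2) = (j + m)/(j + 4*m)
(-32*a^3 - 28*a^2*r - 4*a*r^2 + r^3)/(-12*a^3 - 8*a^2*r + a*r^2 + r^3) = (-8*a + r)/(-3*a + r)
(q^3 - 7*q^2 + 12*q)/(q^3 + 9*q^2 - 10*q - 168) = q*(q - 3)/(q^2 + 13*q + 42)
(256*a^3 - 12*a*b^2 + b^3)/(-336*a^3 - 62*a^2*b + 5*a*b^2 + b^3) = (-32*a^2 - 4*a*b + b^2)/(42*a^2 + 13*a*b + b^2)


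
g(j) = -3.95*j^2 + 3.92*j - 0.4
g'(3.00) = -19.78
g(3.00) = -24.19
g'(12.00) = -90.88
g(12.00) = -522.16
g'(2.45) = -15.44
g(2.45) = -14.51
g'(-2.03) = 19.96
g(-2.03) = -24.64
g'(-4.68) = 40.89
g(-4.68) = -105.26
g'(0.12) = 2.97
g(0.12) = 0.01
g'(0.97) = -3.74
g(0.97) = -0.31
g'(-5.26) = 45.47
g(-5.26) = -130.31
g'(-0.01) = 4.00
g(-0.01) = -0.44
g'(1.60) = -8.72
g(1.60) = -4.24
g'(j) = 3.92 - 7.9*j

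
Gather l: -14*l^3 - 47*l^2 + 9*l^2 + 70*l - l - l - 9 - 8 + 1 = -14*l^3 - 38*l^2 + 68*l - 16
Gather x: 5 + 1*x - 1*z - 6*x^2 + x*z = -6*x^2 + x*(z + 1) - z + 5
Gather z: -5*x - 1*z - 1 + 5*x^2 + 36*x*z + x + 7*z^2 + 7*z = 5*x^2 - 4*x + 7*z^2 + z*(36*x + 6) - 1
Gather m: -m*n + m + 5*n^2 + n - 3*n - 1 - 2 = m*(1 - n) + 5*n^2 - 2*n - 3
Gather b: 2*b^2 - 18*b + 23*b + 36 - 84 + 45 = 2*b^2 + 5*b - 3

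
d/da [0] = 0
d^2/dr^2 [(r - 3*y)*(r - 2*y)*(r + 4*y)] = 6*r - 2*y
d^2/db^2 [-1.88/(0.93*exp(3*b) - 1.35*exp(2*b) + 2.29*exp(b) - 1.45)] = (-1.88*(2.79*exp(2*b) - 2.7*exp(b) + 2.29)*(5.58*exp(2*b) - 5.4*exp(b) + 4.58)*exp(b) + (15.7356*exp(2*b) - 10.152*exp(b) + 4.3052)*(0.93*exp(3*b) - 1.35*exp(2*b) + 2.29*exp(b) - 1.45))*exp(b)/(0.93*exp(3*b) - 1.35*exp(2*b) + 2.29*exp(b) - 1.45)^3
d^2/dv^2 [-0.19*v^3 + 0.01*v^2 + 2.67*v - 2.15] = 0.02 - 1.14*v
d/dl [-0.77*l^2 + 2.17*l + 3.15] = 2.17 - 1.54*l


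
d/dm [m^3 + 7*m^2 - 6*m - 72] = 3*m^2 + 14*m - 6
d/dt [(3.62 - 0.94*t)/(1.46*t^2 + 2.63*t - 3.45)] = (1.3724*t^2 - 10.5704*t - 6.2776)/(2.1316*t^4 + 7.6796*t^3 - 3.1571*t^2 - 18.147*t + 11.9025)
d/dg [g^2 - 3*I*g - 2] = 2*g - 3*I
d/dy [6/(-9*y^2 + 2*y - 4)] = 12*(9*y - 1)/(9*y^2 - 2*y + 4)^2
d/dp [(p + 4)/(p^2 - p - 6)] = (p^2 - p - (p + 4)*(2*p - 1) - 6)/(-p^2 + p + 6)^2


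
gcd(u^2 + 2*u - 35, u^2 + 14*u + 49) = u + 7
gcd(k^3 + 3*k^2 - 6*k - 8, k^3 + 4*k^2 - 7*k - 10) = k^2 - k - 2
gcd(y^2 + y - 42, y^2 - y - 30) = y - 6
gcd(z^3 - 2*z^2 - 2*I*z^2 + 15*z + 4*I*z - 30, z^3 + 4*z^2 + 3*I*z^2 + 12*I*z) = z + 3*I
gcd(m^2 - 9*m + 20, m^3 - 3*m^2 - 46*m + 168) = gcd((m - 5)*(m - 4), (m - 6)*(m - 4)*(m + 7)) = m - 4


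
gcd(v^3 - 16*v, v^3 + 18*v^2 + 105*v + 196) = v + 4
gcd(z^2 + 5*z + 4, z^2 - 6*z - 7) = z + 1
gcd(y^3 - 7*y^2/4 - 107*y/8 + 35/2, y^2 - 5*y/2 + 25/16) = y - 5/4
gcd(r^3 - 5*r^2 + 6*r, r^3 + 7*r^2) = r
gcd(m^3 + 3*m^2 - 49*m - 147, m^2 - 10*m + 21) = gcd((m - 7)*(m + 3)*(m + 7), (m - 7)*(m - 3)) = m - 7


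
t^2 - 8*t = t*(t - 8)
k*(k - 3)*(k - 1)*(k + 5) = k^4 + k^3 - 17*k^2 + 15*k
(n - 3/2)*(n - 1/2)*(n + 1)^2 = n^4 - 9*n^2/4 - n/2 + 3/4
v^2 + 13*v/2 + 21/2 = (v + 3)*(v + 7/2)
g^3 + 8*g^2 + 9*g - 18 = (g - 1)*(g + 3)*(g + 6)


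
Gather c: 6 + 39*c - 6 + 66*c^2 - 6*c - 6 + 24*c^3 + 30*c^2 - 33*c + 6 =24*c^3 + 96*c^2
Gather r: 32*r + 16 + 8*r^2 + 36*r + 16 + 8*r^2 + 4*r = 16*r^2 + 72*r + 32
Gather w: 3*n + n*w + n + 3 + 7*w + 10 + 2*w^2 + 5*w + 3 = 4*n + 2*w^2 + w*(n + 12) + 16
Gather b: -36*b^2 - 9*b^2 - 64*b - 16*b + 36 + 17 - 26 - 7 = -45*b^2 - 80*b + 20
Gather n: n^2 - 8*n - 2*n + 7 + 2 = n^2 - 10*n + 9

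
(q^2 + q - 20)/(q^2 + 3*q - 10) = (q - 4)/(q - 2)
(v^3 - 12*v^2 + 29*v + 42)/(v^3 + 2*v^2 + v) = (v^2 - 13*v + 42)/(v*(v + 1))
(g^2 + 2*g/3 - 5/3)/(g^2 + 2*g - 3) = (g + 5/3)/(g + 3)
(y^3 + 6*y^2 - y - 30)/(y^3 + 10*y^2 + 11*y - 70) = (y + 3)/(y + 7)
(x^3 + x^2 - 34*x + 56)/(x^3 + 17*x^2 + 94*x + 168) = (x^2 - 6*x + 8)/(x^2 + 10*x + 24)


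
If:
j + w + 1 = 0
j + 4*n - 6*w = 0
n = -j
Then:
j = -2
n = 2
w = 1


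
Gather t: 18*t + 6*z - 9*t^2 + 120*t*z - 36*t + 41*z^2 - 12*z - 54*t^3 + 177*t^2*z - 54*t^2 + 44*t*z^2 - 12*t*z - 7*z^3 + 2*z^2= -54*t^3 + t^2*(177*z - 63) + t*(44*z^2 + 108*z - 18) - 7*z^3 + 43*z^2 - 6*z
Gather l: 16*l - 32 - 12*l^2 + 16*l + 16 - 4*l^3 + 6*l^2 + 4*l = -4*l^3 - 6*l^2 + 36*l - 16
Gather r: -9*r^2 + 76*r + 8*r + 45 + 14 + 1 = -9*r^2 + 84*r + 60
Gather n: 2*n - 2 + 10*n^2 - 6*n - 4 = 10*n^2 - 4*n - 6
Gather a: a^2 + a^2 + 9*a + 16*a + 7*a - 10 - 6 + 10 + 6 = 2*a^2 + 32*a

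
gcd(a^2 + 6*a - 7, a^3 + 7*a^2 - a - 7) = a^2 + 6*a - 7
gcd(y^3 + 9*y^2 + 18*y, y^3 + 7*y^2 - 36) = y^2 + 9*y + 18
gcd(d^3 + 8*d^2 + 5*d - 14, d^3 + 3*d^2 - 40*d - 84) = d^2 + 9*d + 14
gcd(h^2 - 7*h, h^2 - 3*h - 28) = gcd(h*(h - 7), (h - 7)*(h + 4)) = h - 7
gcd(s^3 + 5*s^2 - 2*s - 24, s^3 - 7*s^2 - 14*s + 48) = s^2 + s - 6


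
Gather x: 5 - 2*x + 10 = 15 - 2*x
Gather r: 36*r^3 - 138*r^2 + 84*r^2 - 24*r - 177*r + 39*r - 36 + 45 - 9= 36*r^3 - 54*r^2 - 162*r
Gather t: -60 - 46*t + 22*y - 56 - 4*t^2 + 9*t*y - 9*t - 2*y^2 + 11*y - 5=-4*t^2 + t*(9*y - 55) - 2*y^2 + 33*y - 121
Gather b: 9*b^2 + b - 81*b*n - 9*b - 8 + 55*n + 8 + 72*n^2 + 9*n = 9*b^2 + b*(-81*n - 8) + 72*n^2 + 64*n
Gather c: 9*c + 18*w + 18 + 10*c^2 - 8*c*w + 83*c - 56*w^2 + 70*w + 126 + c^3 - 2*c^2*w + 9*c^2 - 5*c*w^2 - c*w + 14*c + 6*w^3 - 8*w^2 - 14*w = c^3 + c^2*(19 - 2*w) + c*(-5*w^2 - 9*w + 106) + 6*w^3 - 64*w^2 + 74*w + 144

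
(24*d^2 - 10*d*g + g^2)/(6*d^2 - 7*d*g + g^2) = (4*d - g)/(d - g)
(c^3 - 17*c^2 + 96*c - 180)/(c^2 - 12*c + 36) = c - 5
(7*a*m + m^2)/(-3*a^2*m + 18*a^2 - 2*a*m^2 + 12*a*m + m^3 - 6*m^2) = m*(-7*a - m)/(3*a^2*m - 18*a^2 + 2*a*m^2 - 12*a*m - m^3 + 6*m^2)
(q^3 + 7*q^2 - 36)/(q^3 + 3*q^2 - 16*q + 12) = (q + 3)/(q - 1)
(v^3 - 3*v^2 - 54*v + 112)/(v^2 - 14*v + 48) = (v^2 + 5*v - 14)/(v - 6)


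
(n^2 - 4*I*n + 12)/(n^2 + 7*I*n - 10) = (n - 6*I)/(n + 5*I)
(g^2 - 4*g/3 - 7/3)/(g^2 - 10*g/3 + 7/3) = (g + 1)/(g - 1)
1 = 1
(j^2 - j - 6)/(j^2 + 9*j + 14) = (j - 3)/(j + 7)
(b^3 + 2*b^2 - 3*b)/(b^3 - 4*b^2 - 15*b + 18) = b/(b - 6)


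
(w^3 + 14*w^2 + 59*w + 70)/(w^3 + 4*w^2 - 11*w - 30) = (w + 7)/(w - 3)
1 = 1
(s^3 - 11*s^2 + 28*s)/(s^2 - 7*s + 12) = s*(s - 7)/(s - 3)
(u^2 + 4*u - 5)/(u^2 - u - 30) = (u - 1)/(u - 6)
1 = 1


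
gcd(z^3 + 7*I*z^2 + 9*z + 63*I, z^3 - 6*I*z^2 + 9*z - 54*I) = z^2 + 9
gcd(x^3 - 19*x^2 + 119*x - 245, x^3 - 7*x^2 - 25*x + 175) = x^2 - 12*x + 35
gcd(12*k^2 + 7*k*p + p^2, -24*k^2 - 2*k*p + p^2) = 4*k + p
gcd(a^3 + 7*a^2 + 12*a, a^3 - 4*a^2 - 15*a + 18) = a + 3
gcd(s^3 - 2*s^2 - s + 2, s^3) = 1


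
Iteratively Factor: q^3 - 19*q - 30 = (q + 3)*(q^2 - 3*q - 10) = (q - 5)*(q + 3)*(q + 2)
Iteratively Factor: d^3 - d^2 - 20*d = (d - 5)*(d^2 + 4*d) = (d - 5)*(d + 4)*(d)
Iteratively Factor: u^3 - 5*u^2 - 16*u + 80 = (u - 4)*(u^2 - u - 20) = (u - 5)*(u - 4)*(u + 4)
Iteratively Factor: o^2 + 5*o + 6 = (o + 3)*(o + 2)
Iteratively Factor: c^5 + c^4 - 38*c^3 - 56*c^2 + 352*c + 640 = (c + 4)*(c^4 - 3*c^3 - 26*c^2 + 48*c + 160) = (c + 4)^2*(c^3 - 7*c^2 + 2*c + 40) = (c + 2)*(c + 4)^2*(c^2 - 9*c + 20) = (c - 5)*(c + 2)*(c + 4)^2*(c - 4)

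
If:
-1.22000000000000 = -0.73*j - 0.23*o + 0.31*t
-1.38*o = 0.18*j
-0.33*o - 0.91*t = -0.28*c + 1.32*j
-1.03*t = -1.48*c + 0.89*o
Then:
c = -1.30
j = 0.97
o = -0.13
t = -1.75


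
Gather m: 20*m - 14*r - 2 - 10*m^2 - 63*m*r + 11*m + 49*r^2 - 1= -10*m^2 + m*(31 - 63*r) + 49*r^2 - 14*r - 3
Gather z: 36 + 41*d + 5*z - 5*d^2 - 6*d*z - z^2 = -5*d^2 + 41*d - z^2 + z*(5 - 6*d) + 36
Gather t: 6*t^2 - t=6*t^2 - t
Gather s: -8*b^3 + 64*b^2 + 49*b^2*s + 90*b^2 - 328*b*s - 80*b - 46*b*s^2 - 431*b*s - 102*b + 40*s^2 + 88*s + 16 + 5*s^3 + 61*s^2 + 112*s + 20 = -8*b^3 + 154*b^2 - 182*b + 5*s^3 + s^2*(101 - 46*b) + s*(49*b^2 - 759*b + 200) + 36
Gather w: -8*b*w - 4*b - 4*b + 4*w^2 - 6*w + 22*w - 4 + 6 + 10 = -8*b + 4*w^2 + w*(16 - 8*b) + 12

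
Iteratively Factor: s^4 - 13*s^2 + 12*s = (s - 3)*(s^3 + 3*s^2 - 4*s) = (s - 3)*(s + 4)*(s^2 - s) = (s - 3)*(s - 1)*(s + 4)*(s)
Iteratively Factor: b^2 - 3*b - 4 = (b - 4)*(b + 1)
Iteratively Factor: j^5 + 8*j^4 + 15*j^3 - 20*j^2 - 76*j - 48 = (j + 3)*(j^4 + 5*j^3 - 20*j - 16) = (j + 1)*(j + 3)*(j^3 + 4*j^2 - 4*j - 16) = (j + 1)*(j + 3)*(j + 4)*(j^2 - 4) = (j - 2)*(j + 1)*(j + 3)*(j + 4)*(j + 2)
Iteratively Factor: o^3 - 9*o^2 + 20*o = (o - 5)*(o^2 - 4*o) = (o - 5)*(o - 4)*(o)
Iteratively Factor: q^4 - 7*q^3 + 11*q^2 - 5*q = (q - 1)*(q^3 - 6*q^2 + 5*q) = q*(q - 1)*(q^2 - 6*q + 5) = q*(q - 1)^2*(q - 5)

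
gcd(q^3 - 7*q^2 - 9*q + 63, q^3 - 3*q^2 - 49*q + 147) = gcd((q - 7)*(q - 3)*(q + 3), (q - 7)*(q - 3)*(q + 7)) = q^2 - 10*q + 21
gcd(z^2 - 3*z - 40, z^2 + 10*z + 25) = z + 5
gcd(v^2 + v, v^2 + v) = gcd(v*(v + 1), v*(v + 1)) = v^2 + v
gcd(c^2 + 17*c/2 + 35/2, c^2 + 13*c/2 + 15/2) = c + 5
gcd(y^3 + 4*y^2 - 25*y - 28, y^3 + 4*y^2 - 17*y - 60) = y - 4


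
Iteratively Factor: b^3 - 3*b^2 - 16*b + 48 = (b - 3)*(b^2 - 16) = (b - 3)*(b + 4)*(b - 4)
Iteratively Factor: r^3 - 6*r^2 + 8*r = (r - 4)*(r^2 - 2*r) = (r - 4)*(r - 2)*(r)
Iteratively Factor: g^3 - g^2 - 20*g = (g + 4)*(g^2 - 5*g) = g*(g + 4)*(g - 5)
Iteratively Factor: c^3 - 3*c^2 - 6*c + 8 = (c - 4)*(c^2 + c - 2) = (c - 4)*(c + 2)*(c - 1)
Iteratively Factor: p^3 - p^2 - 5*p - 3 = (p + 1)*(p^2 - 2*p - 3) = (p + 1)^2*(p - 3)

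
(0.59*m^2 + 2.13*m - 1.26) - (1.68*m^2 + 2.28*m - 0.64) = -1.09*m^2 - 0.15*m - 0.62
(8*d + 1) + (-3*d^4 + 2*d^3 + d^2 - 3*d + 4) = -3*d^4 + 2*d^3 + d^2 + 5*d + 5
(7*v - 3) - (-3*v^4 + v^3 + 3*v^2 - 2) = 3*v^4 - v^3 - 3*v^2 + 7*v - 1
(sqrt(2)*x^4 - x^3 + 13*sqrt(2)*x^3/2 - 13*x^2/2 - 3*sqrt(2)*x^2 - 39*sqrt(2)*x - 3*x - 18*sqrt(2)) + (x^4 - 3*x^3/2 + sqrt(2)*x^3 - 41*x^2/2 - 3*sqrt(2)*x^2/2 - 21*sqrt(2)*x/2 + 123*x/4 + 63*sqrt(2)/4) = x^4 + sqrt(2)*x^4 - 5*x^3/2 + 15*sqrt(2)*x^3/2 - 27*x^2 - 9*sqrt(2)*x^2/2 - 99*sqrt(2)*x/2 + 111*x/4 - 9*sqrt(2)/4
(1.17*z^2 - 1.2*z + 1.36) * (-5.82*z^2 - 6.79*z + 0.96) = -6.8094*z^4 - 0.960299999999999*z^3 + 1.356*z^2 - 10.3864*z + 1.3056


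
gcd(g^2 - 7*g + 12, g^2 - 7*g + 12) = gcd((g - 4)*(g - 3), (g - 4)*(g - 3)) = g^2 - 7*g + 12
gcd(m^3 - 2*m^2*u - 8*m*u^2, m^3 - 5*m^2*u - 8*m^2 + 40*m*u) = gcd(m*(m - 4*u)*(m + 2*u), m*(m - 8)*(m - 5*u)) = m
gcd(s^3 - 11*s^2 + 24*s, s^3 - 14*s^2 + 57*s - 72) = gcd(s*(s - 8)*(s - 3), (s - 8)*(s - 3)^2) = s^2 - 11*s + 24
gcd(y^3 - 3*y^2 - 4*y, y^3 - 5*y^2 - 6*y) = y^2 + y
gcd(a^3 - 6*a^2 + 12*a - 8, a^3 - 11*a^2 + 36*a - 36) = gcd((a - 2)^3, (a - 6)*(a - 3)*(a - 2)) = a - 2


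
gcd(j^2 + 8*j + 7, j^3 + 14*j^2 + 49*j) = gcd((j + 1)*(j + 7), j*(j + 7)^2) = j + 7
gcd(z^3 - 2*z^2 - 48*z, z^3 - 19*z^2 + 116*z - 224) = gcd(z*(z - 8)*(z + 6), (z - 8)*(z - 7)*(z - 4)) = z - 8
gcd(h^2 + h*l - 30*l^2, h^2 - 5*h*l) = h - 5*l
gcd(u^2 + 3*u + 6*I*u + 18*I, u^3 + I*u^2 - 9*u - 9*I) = u + 3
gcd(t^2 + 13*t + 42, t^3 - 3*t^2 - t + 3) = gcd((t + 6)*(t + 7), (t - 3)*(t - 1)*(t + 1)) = 1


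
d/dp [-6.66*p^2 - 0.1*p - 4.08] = -13.32*p - 0.1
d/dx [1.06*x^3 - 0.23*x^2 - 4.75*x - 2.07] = 3.18*x^2 - 0.46*x - 4.75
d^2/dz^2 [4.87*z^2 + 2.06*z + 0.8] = 9.74000000000000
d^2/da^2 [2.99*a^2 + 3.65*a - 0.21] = 5.98000000000000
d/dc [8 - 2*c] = -2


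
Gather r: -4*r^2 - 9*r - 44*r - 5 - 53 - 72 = -4*r^2 - 53*r - 130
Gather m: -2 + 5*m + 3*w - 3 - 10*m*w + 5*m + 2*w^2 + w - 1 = m*(10 - 10*w) + 2*w^2 + 4*w - 6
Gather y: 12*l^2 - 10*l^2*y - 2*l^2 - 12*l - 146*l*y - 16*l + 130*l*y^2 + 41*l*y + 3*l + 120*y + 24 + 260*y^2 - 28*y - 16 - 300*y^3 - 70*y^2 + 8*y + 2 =10*l^2 - 25*l - 300*y^3 + y^2*(130*l + 190) + y*(-10*l^2 - 105*l + 100) + 10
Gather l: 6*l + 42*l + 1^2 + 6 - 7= 48*l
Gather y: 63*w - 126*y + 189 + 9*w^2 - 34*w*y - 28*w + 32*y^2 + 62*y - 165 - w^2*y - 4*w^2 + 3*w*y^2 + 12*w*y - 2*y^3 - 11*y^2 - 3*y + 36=5*w^2 + 35*w - 2*y^3 + y^2*(3*w + 21) + y*(-w^2 - 22*w - 67) + 60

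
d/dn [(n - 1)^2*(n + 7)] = (n - 1)*(3*n + 13)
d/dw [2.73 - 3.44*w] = -3.44000000000000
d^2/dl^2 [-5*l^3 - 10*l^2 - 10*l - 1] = -30*l - 20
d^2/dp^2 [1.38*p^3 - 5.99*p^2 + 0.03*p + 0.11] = 8.28*p - 11.98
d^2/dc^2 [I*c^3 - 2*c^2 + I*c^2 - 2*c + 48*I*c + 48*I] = 6*I*c - 4 + 2*I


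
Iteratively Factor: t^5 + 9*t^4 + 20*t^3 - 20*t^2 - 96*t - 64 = (t + 4)*(t^4 + 5*t^3 - 20*t - 16) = (t + 4)^2*(t^3 + t^2 - 4*t - 4) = (t - 2)*(t + 4)^2*(t^2 + 3*t + 2) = (t - 2)*(t + 2)*(t + 4)^2*(t + 1)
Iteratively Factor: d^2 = (d)*(d)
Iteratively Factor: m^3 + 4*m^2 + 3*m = (m)*(m^2 + 4*m + 3) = m*(m + 3)*(m + 1)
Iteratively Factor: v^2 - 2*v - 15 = (v - 5)*(v + 3)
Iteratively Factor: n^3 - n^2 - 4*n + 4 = (n - 1)*(n^2 - 4) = (n - 1)*(n + 2)*(n - 2)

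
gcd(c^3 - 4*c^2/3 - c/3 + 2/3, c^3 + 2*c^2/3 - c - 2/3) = c^2 - c/3 - 2/3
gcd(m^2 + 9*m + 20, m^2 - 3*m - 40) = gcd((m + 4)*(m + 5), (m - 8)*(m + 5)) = m + 5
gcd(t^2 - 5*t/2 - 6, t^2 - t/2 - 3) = t + 3/2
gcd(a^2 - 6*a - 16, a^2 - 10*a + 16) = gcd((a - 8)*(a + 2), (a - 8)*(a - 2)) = a - 8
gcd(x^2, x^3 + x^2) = x^2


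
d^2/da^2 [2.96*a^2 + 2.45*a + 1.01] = 5.92000000000000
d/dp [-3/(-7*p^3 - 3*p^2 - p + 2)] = 3*(-21*p^2 - 6*p - 1)/(7*p^3 + 3*p^2 + p - 2)^2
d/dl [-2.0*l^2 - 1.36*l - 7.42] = -4.0*l - 1.36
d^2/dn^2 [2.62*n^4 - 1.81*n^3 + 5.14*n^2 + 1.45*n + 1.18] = 31.44*n^2 - 10.86*n + 10.28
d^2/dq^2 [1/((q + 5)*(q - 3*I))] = 2*((q + 5)^2 + (q + 5)*(q - 3*I) + (q - 3*I)^2)/((q + 5)^3*(q - 3*I)^3)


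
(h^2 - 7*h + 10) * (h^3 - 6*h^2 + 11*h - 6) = h^5 - 13*h^4 + 63*h^3 - 143*h^2 + 152*h - 60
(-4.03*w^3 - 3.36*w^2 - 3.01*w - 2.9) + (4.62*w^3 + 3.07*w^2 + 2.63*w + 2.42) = 0.59*w^3 - 0.29*w^2 - 0.38*w - 0.48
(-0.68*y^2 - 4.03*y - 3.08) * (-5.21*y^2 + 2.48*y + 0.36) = 3.5428*y^4 + 19.3099*y^3 + 5.8076*y^2 - 9.0892*y - 1.1088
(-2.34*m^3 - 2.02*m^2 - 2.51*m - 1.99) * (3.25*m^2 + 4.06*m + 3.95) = -7.605*m^5 - 16.0654*m^4 - 25.6017*m^3 - 24.6371*m^2 - 17.9939*m - 7.8605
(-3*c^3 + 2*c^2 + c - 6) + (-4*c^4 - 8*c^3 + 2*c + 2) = -4*c^4 - 11*c^3 + 2*c^2 + 3*c - 4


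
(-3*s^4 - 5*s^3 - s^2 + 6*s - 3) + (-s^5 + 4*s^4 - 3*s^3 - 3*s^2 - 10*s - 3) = -s^5 + s^4 - 8*s^3 - 4*s^2 - 4*s - 6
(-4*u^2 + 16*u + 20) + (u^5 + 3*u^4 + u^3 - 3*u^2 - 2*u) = u^5 + 3*u^4 + u^3 - 7*u^2 + 14*u + 20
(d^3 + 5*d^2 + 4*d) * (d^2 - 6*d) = d^5 - d^4 - 26*d^3 - 24*d^2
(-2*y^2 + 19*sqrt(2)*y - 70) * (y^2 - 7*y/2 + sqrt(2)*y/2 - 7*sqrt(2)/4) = -2*y^4 + 7*y^3 + 18*sqrt(2)*y^3 - 63*sqrt(2)*y^2 - 51*y^2 - 35*sqrt(2)*y + 357*y/2 + 245*sqrt(2)/2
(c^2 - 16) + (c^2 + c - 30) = 2*c^2 + c - 46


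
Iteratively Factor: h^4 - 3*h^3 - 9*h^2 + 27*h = (h)*(h^3 - 3*h^2 - 9*h + 27) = h*(h + 3)*(h^2 - 6*h + 9) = h*(h - 3)*(h + 3)*(h - 3)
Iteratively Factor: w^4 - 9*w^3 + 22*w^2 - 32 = (w - 4)*(w^3 - 5*w^2 + 2*w + 8) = (w - 4)*(w + 1)*(w^2 - 6*w + 8) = (w - 4)*(w - 2)*(w + 1)*(w - 4)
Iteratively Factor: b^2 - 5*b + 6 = (b - 2)*(b - 3)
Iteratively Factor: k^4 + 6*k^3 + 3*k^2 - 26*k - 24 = (k - 2)*(k^3 + 8*k^2 + 19*k + 12) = (k - 2)*(k + 4)*(k^2 + 4*k + 3) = (k - 2)*(k + 3)*(k + 4)*(k + 1)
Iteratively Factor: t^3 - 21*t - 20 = (t + 1)*(t^2 - t - 20) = (t - 5)*(t + 1)*(t + 4)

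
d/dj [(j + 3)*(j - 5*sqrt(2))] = 2*j - 5*sqrt(2) + 3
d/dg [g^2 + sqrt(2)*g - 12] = 2*g + sqrt(2)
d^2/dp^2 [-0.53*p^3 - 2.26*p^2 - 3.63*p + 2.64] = -3.18*p - 4.52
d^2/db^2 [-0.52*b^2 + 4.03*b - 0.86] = -1.04000000000000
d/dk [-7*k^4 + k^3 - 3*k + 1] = -28*k^3 + 3*k^2 - 3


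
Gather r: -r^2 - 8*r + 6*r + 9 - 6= -r^2 - 2*r + 3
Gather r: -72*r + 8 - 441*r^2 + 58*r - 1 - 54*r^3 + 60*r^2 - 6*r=-54*r^3 - 381*r^2 - 20*r + 7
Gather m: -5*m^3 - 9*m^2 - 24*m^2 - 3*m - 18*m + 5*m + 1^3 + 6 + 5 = -5*m^3 - 33*m^2 - 16*m + 12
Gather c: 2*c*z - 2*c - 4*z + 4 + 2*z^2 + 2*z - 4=c*(2*z - 2) + 2*z^2 - 2*z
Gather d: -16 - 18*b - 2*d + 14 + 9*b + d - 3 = -9*b - d - 5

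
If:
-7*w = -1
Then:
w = 1/7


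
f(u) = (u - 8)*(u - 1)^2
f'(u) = (u - 8)*(2*u - 2) + (u - 1)^2 = (u - 1)*(3*u - 17)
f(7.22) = -30.18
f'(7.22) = 28.99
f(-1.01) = -36.40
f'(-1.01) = 40.26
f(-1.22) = -45.44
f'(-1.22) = 45.87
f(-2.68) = -144.63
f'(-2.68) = 92.15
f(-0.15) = -10.78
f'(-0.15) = 20.07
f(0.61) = -1.12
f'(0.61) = 5.92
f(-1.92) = -84.58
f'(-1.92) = 66.46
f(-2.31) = -112.96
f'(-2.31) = 79.21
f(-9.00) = -1700.00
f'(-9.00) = 440.00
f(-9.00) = -1700.00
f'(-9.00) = 440.00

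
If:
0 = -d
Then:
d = 0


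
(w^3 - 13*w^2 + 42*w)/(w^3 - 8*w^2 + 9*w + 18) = w*(w - 7)/(w^2 - 2*w - 3)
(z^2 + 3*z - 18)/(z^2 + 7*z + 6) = (z - 3)/(z + 1)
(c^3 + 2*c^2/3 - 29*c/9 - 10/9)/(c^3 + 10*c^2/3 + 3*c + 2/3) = (c - 5/3)/(c + 1)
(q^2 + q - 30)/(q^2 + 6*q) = (q - 5)/q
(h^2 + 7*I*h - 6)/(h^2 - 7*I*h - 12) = (-h^2 - 7*I*h + 6)/(-h^2 + 7*I*h + 12)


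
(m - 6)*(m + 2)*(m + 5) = m^3 + m^2 - 32*m - 60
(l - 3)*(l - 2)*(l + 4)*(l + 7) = l^4 + 6*l^3 - 21*l^2 - 74*l + 168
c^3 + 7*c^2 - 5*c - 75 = (c - 3)*(c + 5)^2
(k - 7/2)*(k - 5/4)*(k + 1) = k^3 - 15*k^2/4 - 3*k/8 + 35/8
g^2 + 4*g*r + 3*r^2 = (g + r)*(g + 3*r)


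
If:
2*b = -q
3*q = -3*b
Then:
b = 0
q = 0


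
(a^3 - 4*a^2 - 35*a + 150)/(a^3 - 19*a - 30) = (a^2 + a - 30)/(a^2 + 5*a + 6)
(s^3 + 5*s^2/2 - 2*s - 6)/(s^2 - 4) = (s^2 + s/2 - 3)/(s - 2)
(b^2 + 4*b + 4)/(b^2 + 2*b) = (b + 2)/b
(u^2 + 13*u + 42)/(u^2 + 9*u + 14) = (u + 6)/(u + 2)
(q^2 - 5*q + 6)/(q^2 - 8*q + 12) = (q - 3)/(q - 6)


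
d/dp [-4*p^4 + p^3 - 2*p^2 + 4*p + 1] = -16*p^3 + 3*p^2 - 4*p + 4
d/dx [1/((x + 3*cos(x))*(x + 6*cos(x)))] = (9*x*sin(x) - 2*x + 18*sin(2*x) - 9*cos(x))/((x + 3*cos(x))^2*(x + 6*cos(x))^2)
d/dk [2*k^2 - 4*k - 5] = 4*k - 4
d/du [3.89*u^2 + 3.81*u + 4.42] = 7.78*u + 3.81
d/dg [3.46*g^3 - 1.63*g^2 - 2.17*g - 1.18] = 10.38*g^2 - 3.26*g - 2.17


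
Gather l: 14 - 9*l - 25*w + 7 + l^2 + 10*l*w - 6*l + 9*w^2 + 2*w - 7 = l^2 + l*(10*w - 15) + 9*w^2 - 23*w + 14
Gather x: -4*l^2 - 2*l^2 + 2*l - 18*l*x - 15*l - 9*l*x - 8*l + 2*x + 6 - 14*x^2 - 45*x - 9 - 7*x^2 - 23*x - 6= -6*l^2 - 21*l - 21*x^2 + x*(-27*l - 66) - 9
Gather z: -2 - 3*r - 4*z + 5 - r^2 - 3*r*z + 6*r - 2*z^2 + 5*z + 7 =-r^2 + 3*r - 2*z^2 + z*(1 - 3*r) + 10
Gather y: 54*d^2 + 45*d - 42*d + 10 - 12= 54*d^2 + 3*d - 2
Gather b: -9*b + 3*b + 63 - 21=42 - 6*b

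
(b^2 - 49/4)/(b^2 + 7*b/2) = (b - 7/2)/b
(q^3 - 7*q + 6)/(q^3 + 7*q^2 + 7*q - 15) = (q - 2)/(q + 5)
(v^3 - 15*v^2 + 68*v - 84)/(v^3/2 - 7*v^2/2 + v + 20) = 2*(v^3 - 15*v^2 + 68*v - 84)/(v^3 - 7*v^2 + 2*v + 40)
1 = 1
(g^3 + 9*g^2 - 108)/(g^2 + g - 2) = (g^3 + 9*g^2 - 108)/(g^2 + g - 2)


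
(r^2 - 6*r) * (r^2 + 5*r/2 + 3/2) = r^4 - 7*r^3/2 - 27*r^2/2 - 9*r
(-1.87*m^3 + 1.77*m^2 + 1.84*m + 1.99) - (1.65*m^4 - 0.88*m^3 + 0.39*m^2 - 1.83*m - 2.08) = -1.65*m^4 - 0.99*m^3 + 1.38*m^2 + 3.67*m + 4.07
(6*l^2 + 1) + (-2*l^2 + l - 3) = 4*l^2 + l - 2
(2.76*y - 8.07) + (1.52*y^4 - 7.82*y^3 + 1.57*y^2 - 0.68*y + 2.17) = 1.52*y^4 - 7.82*y^3 + 1.57*y^2 + 2.08*y - 5.9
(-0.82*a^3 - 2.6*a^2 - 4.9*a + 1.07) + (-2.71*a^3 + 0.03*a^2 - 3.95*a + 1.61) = -3.53*a^3 - 2.57*a^2 - 8.85*a + 2.68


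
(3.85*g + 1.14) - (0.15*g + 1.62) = 3.7*g - 0.48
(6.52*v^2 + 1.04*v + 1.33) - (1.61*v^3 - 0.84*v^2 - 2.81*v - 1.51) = -1.61*v^3 + 7.36*v^2 + 3.85*v + 2.84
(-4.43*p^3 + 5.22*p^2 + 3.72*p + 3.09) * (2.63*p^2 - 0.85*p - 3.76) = -11.6509*p^5 + 17.4941*p^4 + 22.0034*p^3 - 14.6625*p^2 - 16.6137*p - 11.6184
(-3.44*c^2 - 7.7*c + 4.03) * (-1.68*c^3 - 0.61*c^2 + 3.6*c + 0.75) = 5.7792*c^5 + 15.0344*c^4 - 14.4574*c^3 - 32.7583*c^2 + 8.733*c + 3.0225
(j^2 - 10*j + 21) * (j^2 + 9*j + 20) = j^4 - j^3 - 49*j^2 - 11*j + 420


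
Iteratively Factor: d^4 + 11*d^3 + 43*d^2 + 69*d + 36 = (d + 3)*(d^3 + 8*d^2 + 19*d + 12) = (d + 3)*(d + 4)*(d^2 + 4*d + 3) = (d + 1)*(d + 3)*(d + 4)*(d + 3)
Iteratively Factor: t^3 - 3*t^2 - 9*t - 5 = (t + 1)*(t^2 - 4*t - 5) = (t - 5)*(t + 1)*(t + 1)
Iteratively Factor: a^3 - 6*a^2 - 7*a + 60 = (a - 5)*(a^2 - a - 12) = (a - 5)*(a - 4)*(a + 3)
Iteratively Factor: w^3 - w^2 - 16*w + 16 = (w + 4)*(w^2 - 5*w + 4) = (w - 1)*(w + 4)*(w - 4)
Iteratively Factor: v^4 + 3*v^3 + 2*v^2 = (v)*(v^3 + 3*v^2 + 2*v) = v*(v + 1)*(v^2 + 2*v) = v*(v + 1)*(v + 2)*(v)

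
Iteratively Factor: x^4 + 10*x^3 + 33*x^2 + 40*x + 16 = (x + 1)*(x^3 + 9*x^2 + 24*x + 16) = (x + 1)^2*(x^2 + 8*x + 16) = (x + 1)^2*(x + 4)*(x + 4)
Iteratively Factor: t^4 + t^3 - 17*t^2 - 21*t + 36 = (t + 3)*(t^3 - 2*t^2 - 11*t + 12) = (t - 1)*(t + 3)*(t^2 - t - 12) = (t - 1)*(t + 3)^2*(t - 4)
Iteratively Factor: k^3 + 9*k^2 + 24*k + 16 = (k + 4)*(k^2 + 5*k + 4) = (k + 4)^2*(k + 1)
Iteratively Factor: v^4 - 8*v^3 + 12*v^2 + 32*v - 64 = (v - 4)*(v^3 - 4*v^2 - 4*v + 16) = (v - 4)*(v - 2)*(v^2 - 2*v - 8) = (v - 4)*(v - 2)*(v + 2)*(v - 4)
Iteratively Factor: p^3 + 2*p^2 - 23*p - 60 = (p + 3)*(p^2 - p - 20) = (p - 5)*(p + 3)*(p + 4)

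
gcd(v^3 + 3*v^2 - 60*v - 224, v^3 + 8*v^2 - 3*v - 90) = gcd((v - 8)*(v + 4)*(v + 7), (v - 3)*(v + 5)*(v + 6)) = 1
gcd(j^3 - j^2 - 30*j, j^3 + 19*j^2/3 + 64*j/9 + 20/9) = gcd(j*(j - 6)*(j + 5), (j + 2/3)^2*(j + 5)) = j + 5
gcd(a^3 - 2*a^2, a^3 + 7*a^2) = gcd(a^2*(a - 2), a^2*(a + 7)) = a^2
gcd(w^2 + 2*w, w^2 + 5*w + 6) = w + 2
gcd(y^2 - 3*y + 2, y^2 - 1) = y - 1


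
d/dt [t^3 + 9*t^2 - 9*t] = 3*t^2 + 18*t - 9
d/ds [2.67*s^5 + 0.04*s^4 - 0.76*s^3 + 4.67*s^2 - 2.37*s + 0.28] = 13.35*s^4 + 0.16*s^3 - 2.28*s^2 + 9.34*s - 2.37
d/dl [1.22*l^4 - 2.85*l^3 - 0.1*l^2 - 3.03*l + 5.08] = 4.88*l^3 - 8.55*l^2 - 0.2*l - 3.03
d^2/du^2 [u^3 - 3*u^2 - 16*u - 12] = 6*u - 6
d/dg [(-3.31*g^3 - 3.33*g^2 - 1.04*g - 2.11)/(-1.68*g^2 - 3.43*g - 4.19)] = (5.5608*g^4 + 22.7066*g^3 + 51.2814*g^2 + 20.8158*g - 2.8797)/(2.8224*g^4 + 11.5248*g^3 + 25.8433*g^2 + 28.7434*g + 17.5561)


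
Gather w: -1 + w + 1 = w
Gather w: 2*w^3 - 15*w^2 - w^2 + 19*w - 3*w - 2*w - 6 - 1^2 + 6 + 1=2*w^3 - 16*w^2 + 14*w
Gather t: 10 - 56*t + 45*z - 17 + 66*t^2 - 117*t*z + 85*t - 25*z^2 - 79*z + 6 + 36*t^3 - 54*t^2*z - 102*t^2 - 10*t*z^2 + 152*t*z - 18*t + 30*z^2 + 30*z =36*t^3 + t^2*(-54*z - 36) + t*(-10*z^2 + 35*z + 11) + 5*z^2 - 4*z - 1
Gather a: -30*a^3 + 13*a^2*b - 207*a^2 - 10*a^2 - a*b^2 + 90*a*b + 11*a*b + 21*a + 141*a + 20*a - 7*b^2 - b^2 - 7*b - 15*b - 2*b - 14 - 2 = -30*a^3 + a^2*(13*b - 217) + a*(-b^2 + 101*b + 182) - 8*b^2 - 24*b - 16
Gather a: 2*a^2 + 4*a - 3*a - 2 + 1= 2*a^2 + a - 1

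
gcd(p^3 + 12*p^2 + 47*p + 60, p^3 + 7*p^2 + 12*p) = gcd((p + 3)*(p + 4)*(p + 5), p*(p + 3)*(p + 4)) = p^2 + 7*p + 12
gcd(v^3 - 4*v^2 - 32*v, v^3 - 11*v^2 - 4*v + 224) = v^2 - 4*v - 32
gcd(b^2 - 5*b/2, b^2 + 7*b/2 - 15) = b - 5/2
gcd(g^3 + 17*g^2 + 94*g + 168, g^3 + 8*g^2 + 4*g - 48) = g^2 + 10*g + 24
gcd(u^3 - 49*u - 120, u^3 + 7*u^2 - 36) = u + 3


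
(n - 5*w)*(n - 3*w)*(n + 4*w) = n^3 - 4*n^2*w - 17*n*w^2 + 60*w^3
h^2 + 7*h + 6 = (h + 1)*(h + 6)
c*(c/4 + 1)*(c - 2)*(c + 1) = c^4/4 + 3*c^3/4 - 3*c^2/2 - 2*c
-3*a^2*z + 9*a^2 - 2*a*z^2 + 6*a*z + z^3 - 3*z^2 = (-3*a + z)*(a + z)*(z - 3)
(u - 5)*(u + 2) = u^2 - 3*u - 10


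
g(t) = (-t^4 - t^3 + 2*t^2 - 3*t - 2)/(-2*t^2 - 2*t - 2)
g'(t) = (4*t + 2)*(-t^4 - t^3 + 2*t^2 - 3*t - 2)/(-2*t^2 - 2*t - 2)^2 + (-4*t^3 - 3*t^2 + 4*t - 3)/(-2*t^2 - 2*t - 2) = (t^5 + 2*t^4 + 3*t^3 - t^2 - 4*t + 1/2)/(t^4 + 2*t^3 + 3*t^2 + 2*t + 1)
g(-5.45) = 12.80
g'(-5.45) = -5.55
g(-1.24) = -1.67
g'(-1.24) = -0.00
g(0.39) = 0.96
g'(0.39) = -0.41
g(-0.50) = -0.04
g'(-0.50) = 3.50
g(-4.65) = 8.67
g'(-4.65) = -4.78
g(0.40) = 0.95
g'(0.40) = -0.41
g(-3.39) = 3.40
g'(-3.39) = -3.60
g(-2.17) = -0.28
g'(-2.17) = -2.39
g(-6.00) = 16.00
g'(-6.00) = -6.08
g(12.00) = 70.75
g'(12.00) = 11.98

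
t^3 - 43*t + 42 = (t - 6)*(t - 1)*(t + 7)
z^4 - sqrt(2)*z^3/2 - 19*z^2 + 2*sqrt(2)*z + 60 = (z - 2)*(z + 2)*(z - 3*sqrt(2))*(z + 5*sqrt(2)/2)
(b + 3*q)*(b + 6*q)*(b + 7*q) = b^3 + 16*b^2*q + 81*b*q^2 + 126*q^3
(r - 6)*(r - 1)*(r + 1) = r^3 - 6*r^2 - r + 6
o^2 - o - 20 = (o - 5)*(o + 4)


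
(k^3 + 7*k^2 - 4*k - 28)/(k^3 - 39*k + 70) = (k + 2)/(k - 5)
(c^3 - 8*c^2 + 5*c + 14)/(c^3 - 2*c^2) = 1 - 6/c - 7/c^2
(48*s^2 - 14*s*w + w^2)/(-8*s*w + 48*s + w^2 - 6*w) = (-6*s + w)/(w - 6)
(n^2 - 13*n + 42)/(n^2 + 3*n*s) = (n^2 - 13*n + 42)/(n*(n + 3*s))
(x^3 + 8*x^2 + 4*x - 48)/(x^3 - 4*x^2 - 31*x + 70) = (x^2 + 10*x + 24)/(x^2 - 2*x - 35)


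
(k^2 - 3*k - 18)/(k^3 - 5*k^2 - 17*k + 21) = (k - 6)/(k^2 - 8*k + 7)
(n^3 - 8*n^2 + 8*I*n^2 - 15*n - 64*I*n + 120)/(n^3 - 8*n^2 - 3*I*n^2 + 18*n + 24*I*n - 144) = (n + 5*I)/(n - 6*I)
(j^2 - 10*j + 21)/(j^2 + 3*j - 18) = (j - 7)/(j + 6)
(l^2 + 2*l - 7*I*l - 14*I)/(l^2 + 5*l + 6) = (l - 7*I)/(l + 3)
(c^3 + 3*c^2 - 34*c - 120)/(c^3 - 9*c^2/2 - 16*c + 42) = 2*(c^2 + 9*c + 20)/(2*c^2 + 3*c - 14)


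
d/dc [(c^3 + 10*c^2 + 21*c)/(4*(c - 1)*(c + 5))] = (c^4 + 8*c^3 + 4*c^2 - 100*c - 105)/(4*(c^4 + 8*c^3 + 6*c^2 - 40*c + 25))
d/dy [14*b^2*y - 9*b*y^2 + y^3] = 14*b^2 - 18*b*y + 3*y^2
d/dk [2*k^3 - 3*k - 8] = 6*k^2 - 3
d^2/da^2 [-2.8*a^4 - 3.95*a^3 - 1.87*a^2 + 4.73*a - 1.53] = -33.6*a^2 - 23.7*a - 3.74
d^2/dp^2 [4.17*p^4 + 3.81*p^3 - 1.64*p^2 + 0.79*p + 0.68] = 50.04*p^2 + 22.86*p - 3.28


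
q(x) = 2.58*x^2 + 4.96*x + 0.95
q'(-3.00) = -10.52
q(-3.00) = 9.29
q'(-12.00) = -56.96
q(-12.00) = 312.95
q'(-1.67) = -3.66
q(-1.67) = -0.14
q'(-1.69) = -3.76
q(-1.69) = -0.06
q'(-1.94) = -5.05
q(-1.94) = 1.04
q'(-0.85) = 0.57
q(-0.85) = -1.40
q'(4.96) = 30.55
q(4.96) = 89.02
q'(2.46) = 17.65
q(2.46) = 28.76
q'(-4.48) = -18.16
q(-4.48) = 30.51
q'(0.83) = 9.24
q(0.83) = 6.84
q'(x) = 5.16*x + 4.96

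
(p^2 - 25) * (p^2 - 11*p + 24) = p^4 - 11*p^3 - p^2 + 275*p - 600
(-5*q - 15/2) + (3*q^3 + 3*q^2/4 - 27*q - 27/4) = 3*q^3 + 3*q^2/4 - 32*q - 57/4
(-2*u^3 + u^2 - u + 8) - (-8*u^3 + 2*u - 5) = 6*u^3 + u^2 - 3*u + 13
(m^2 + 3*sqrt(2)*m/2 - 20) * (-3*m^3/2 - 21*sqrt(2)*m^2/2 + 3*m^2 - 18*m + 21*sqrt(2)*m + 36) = -3*m^5/2 - 51*sqrt(2)*m^4/4 + 3*m^4 - 39*m^3/2 + 51*sqrt(2)*m^3/2 + 39*m^2 + 183*sqrt(2)*m^2 - 366*sqrt(2)*m + 360*m - 720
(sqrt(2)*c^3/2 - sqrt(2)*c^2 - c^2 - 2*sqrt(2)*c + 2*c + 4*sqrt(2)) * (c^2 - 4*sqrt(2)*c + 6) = sqrt(2)*c^5/2 - 5*c^4 - sqrt(2)*c^4 + 5*sqrt(2)*c^3 + 10*c^3 - 10*sqrt(2)*c^2 + 10*c^2 - 20*c - 12*sqrt(2)*c + 24*sqrt(2)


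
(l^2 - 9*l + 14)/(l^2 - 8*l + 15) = (l^2 - 9*l + 14)/(l^2 - 8*l + 15)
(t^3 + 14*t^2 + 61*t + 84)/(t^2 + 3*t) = t + 11 + 28/t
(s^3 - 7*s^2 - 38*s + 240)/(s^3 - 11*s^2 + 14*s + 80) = (s + 6)/(s + 2)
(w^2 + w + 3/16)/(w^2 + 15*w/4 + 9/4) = (w + 1/4)/(w + 3)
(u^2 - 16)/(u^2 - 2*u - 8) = (u + 4)/(u + 2)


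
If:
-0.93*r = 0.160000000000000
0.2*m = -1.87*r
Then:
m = 1.61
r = -0.17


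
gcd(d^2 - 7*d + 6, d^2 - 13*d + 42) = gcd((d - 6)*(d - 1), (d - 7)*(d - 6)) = d - 6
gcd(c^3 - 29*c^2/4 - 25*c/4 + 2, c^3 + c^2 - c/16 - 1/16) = c^2 + 3*c/4 - 1/4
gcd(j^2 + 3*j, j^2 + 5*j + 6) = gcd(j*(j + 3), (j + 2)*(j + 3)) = j + 3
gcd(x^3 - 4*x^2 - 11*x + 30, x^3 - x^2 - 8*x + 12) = x^2 + x - 6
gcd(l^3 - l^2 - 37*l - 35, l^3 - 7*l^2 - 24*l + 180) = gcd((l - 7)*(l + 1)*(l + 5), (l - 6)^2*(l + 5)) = l + 5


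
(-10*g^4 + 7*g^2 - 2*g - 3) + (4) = -10*g^4 + 7*g^2 - 2*g + 1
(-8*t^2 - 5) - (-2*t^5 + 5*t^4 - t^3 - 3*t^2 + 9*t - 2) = 2*t^5 - 5*t^4 + t^3 - 5*t^2 - 9*t - 3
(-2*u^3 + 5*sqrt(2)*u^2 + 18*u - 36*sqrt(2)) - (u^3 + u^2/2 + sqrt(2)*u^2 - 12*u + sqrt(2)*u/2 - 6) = -3*u^3 - u^2/2 + 4*sqrt(2)*u^2 - sqrt(2)*u/2 + 30*u - 36*sqrt(2) + 6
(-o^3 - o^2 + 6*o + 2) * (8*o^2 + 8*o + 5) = -8*o^5 - 16*o^4 + 35*o^3 + 59*o^2 + 46*o + 10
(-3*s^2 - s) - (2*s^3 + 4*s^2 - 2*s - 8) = -2*s^3 - 7*s^2 + s + 8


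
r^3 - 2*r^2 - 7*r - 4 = (r - 4)*(r + 1)^2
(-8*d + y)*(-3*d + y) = 24*d^2 - 11*d*y + y^2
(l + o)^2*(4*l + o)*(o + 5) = 4*l^3*o + 20*l^3 + 9*l^2*o^2 + 45*l^2*o + 6*l*o^3 + 30*l*o^2 + o^4 + 5*o^3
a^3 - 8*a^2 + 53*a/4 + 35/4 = (a - 5)*(a - 7/2)*(a + 1/2)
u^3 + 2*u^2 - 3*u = u*(u - 1)*(u + 3)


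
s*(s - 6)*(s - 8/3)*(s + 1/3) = s^4 - 25*s^3/3 + 118*s^2/9 + 16*s/3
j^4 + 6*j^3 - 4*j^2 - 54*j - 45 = (j - 3)*(j + 1)*(j + 3)*(j + 5)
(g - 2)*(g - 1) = g^2 - 3*g + 2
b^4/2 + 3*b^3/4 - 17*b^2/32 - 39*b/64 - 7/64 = (b/2 + 1/4)*(b - 1)*(b + 1/4)*(b + 7/4)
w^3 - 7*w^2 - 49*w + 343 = (w - 7)^2*(w + 7)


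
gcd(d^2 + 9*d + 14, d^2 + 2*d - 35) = d + 7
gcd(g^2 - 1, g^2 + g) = g + 1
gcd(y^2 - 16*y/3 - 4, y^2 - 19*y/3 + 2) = y - 6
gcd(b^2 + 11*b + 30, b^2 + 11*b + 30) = b^2 + 11*b + 30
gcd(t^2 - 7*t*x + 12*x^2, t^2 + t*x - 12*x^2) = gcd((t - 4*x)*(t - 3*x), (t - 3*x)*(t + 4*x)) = -t + 3*x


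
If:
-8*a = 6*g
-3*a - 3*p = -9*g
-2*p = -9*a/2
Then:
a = 0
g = 0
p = 0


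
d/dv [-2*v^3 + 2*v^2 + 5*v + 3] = -6*v^2 + 4*v + 5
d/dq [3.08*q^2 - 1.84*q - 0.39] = 6.16*q - 1.84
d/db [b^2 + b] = 2*b + 1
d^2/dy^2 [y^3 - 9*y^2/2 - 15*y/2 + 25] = 6*y - 9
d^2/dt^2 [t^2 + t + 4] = 2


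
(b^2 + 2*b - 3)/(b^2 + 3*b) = (b - 1)/b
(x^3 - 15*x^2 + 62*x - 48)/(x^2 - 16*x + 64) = (x^2 - 7*x + 6)/(x - 8)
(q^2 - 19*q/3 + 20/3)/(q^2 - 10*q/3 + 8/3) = (q - 5)/(q - 2)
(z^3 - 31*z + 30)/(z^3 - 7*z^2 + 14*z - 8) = (z^2 + z - 30)/(z^2 - 6*z + 8)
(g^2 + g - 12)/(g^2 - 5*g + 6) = (g + 4)/(g - 2)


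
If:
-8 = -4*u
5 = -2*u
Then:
No Solution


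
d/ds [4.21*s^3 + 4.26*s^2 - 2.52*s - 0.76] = 12.63*s^2 + 8.52*s - 2.52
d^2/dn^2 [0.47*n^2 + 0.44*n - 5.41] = 0.940000000000000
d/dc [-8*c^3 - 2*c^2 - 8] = 4*c*(-6*c - 1)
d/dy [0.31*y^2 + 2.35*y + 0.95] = 0.62*y + 2.35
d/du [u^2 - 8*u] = 2*u - 8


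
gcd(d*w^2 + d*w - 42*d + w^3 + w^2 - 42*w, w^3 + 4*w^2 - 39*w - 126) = w^2 + w - 42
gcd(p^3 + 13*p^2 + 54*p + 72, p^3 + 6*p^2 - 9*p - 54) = p^2 + 9*p + 18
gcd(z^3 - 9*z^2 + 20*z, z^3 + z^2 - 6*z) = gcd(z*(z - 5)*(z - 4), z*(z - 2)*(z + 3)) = z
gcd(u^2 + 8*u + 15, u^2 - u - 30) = u + 5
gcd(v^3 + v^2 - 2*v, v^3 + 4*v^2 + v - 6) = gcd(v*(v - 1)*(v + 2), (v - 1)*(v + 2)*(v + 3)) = v^2 + v - 2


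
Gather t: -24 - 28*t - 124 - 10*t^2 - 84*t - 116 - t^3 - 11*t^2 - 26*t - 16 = -t^3 - 21*t^2 - 138*t - 280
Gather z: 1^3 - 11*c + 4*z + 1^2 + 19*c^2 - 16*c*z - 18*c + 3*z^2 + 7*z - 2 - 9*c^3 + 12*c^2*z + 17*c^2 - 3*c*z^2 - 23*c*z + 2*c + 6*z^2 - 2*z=-9*c^3 + 36*c^2 - 27*c + z^2*(9 - 3*c) + z*(12*c^2 - 39*c + 9)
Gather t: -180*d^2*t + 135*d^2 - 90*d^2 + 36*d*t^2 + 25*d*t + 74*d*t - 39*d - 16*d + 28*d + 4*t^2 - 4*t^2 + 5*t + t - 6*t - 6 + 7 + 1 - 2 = 45*d^2 + 36*d*t^2 - 27*d + t*(-180*d^2 + 99*d)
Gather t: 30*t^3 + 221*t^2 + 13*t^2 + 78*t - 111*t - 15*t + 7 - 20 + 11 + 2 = 30*t^3 + 234*t^2 - 48*t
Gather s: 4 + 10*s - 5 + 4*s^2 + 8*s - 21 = 4*s^2 + 18*s - 22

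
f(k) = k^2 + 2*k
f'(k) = 2*k + 2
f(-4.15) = 8.92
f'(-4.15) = -6.30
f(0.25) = 0.56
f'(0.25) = 2.50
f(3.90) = 23.01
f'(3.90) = 9.80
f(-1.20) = -0.96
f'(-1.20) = -0.40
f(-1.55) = -0.70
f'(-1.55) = -1.10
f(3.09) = 15.73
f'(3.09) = 8.18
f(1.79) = 6.78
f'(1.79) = 5.58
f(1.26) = 4.11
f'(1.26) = 4.52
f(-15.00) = 195.00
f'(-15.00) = -28.00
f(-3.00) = 3.00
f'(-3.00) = -4.00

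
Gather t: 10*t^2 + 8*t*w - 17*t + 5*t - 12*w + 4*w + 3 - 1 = 10*t^2 + t*(8*w - 12) - 8*w + 2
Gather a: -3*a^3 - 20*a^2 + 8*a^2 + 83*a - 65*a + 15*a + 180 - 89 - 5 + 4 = -3*a^3 - 12*a^2 + 33*a + 90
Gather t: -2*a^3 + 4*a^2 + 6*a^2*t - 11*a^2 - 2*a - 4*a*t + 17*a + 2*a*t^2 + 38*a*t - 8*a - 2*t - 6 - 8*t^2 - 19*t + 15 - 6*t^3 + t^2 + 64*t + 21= -2*a^3 - 7*a^2 + 7*a - 6*t^3 + t^2*(2*a - 7) + t*(6*a^2 + 34*a + 43) + 30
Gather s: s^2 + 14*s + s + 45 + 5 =s^2 + 15*s + 50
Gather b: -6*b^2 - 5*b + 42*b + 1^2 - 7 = -6*b^2 + 37*b - 6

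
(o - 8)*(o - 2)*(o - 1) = o^3 - 11*o^2 + 26*o - 16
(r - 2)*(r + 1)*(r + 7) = r^3 + 6*r^2 - 9*r - 14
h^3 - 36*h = h*(h - 6)*(h + 6)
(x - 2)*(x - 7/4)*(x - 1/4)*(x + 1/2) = x^4 - 7*x^3/2 + 39*x^2/16 + 43*x/32 - 7/16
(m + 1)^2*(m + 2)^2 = m^4 + 6*m^3 + 13*m^2 + 12*m + 4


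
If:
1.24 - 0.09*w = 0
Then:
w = 13.78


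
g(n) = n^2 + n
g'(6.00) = 13.00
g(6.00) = 42.00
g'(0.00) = 1.00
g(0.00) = 0.00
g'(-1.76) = -2.52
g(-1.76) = 1.34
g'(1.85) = 4.70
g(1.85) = 5.27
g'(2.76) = 6.52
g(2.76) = 10.38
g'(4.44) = 9.88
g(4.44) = 24.15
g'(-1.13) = -1.26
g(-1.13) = 0.15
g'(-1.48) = -1.96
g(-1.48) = 0.71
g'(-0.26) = 0.48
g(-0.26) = -0.19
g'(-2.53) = -4.06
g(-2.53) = 3.87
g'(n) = 2*n + 1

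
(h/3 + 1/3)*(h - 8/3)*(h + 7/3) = h^3/3 + 2*h^2/9 - 59*h/27 - 56/27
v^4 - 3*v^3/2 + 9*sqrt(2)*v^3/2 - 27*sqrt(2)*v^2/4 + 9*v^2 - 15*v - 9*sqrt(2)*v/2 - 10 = (v - 2)*(v + 1/2)*(v + 2*sqrt(2))*(v + 5*sqrt(2)/2)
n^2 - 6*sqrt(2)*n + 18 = (n - 3*sqrt(2))^2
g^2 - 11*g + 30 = (g - 6)*(g - 5)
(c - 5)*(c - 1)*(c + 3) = c^3 - 3*c^2 - 13*c + 15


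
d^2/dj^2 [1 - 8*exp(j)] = -8*exp(j)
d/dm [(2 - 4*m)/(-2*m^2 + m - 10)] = 2*(-4*m^2 + 4*m + 19)/(4*m^4 - 4*m^3 + 41*m^2 - 20*m + 100)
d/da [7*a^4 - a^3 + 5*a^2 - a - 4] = 28*a^3 - 3*a^2 + 10*a - 1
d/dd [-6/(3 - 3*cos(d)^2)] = 4*cos(d)/sin(d)^3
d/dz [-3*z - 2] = -3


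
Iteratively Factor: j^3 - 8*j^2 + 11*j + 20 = (j + 1)*(j^2 - 9*j + 20) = (j - 5)*(j + 1)*(j - 4)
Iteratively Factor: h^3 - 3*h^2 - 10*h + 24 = (h - 4)*(h^2 + h - 6) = (h - 4)*(h + 3)*(h - 2)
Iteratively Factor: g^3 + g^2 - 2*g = (g)*(g^2 + g - 2) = g*(g - 1)*(g + 2)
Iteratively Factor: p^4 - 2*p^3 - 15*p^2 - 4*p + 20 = (p + 2)*(p^3 - 4*p^2 - 7*p + 10) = (p - 5)*(p + 2)*(p^2 + p - 2) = (p - 5)*(p - 1)*(p + 2)*(p + 2)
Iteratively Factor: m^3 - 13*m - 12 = (m - 4)*(m^2 + 4*m + 3) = (m - 4)*(m + 1)*(m + 3)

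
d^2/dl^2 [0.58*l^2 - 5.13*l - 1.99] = 1.16000000000000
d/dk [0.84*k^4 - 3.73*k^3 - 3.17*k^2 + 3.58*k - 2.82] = 3.36*k^3 - 11.19*k^2 - 6.34*k + 3.58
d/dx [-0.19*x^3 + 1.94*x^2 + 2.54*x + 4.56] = -0.57*x^2 + 3.88*x + 2.54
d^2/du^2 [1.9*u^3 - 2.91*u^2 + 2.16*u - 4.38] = 11.4*u - 5.82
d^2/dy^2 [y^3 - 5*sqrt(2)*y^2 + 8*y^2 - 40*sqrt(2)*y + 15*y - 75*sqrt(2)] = 6*y - 10*sqrt(2) + 16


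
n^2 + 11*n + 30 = (n + 5)*(n + 6)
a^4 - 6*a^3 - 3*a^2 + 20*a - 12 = (a - 6)*(a - 1)^2*(a + 2)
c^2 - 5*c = c*(c - 5)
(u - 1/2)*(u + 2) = u^2 + 3*u/2 - 1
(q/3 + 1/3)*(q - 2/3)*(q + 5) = q^3/3 + 16*q^2/9 + q/3 - 10/9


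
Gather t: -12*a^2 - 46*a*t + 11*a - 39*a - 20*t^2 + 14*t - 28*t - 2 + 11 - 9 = -12*a^2 - 28*a - 20*t^2 + t*(-46*a - 14)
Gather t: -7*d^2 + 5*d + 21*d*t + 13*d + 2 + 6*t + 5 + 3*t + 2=-7*d^2 + 18*d + t*(21*d + 9) + 9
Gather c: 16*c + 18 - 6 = 16*c + 12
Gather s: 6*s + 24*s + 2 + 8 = 30*s + 10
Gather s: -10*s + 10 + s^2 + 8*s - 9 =s^2 - 2*s + 1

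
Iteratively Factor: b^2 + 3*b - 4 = (b + 4)*(b - 1)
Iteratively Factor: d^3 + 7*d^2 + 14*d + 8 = (d + 4)*(d^2 + 3*d + 2) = (d + 1)*(d + 4)*(d + 2)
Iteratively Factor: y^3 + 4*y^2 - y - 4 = (y - 1)*(y^2 + 5*y + 4) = (y - 1)*(y + 1)*(y + 4)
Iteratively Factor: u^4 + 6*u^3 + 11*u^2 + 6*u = (u)*(u^3 + 6*u^2 + 11*u + 6) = u*(u + 3)*(u^2 + 3*u + 2) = u*(u + 1)*(u + 3)*(u + 2)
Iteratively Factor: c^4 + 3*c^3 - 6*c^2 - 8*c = (c - 2)*(c^3 + 5*c^2 + 4*c) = (c - 2)*(c + 1)*(c^2 + 4*c) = (c - 2)*(c + 1)*(c + 4)*(c)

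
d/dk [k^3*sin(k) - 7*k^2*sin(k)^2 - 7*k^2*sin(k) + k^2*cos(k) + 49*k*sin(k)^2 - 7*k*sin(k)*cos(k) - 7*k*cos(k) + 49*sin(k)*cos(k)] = k^3*cos(k) + 2*k^2*sin(k) - 7*k^2*sin(2*k) - 7*k^2*cos(k) - 7*k*sin(k) + 49*k*sin(2*k) + 2*k*cos(k) - 7*k - 7*sin(2*k)/2 - 7*cos(k) + 49*cos(2*k)/2 + 49/2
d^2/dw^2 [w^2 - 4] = 2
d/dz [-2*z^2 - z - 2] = -4*z - 1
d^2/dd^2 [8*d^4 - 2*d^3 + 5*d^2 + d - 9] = 96*d^2 - 12*d + 10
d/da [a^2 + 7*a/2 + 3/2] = 2*a + 7/2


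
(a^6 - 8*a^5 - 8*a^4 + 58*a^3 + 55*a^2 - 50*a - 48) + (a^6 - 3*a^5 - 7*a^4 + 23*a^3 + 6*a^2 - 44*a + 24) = 2*a^6 - 11*a^5 - 15*a^4 + 81*a^3 + 61*a^2 - 94*a - 24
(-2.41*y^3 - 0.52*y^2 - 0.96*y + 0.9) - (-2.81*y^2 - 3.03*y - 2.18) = -2.41*y^3 + 2.29*y^2 + 2.07*y + 3.08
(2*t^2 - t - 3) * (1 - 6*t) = -12*t^3 + 8*t^2 + 17*t - 3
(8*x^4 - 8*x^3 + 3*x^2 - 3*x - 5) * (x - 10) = 8*x^5 - 88*x^4 + 83*x^3 - 33*x^2 + 25*x + 50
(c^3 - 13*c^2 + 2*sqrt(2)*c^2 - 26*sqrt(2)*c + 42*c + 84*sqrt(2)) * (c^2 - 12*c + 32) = c^5 - 25*c^4 + 2*sqrt(2)*c^4 - 50*sqrt(2)*c^3 + 230*c^3 - 920*c^2 + 460*sqrt(2)*c^2 - 1840*sqrt(2)*c + 1344*c + 2688*sqrt(2)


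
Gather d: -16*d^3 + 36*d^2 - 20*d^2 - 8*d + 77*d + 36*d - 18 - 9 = -16*d^3 + 16*d^2 + 105*d - 27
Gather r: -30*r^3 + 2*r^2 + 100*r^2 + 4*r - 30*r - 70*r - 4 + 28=-30*r^3 + 102*r^2 - 96*r + 24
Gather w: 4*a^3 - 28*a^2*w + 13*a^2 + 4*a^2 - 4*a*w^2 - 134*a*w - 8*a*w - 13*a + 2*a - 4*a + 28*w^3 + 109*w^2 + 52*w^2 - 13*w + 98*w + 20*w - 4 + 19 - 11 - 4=4*a^3 + 17*a^2 - 15*a + 28*w^3 + w^2*(161 - 4*a) + w*(-28*a^2 - 142*a + 105)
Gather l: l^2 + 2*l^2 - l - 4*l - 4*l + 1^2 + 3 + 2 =3*l^2 - 9*l + 6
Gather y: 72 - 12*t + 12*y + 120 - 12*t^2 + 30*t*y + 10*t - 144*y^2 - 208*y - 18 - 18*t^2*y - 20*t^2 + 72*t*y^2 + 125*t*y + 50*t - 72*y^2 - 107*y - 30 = -32*t^2 + 48*t + y^2*(72*t - 216) + y*(-18*t^2 + 155*t - 303) + 144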